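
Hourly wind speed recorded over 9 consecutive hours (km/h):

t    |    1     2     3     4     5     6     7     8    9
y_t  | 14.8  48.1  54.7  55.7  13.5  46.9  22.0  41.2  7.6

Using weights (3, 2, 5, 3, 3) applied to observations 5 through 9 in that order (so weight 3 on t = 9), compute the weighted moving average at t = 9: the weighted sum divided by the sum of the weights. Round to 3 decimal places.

24.419

Weighted sum: 3·13.5 + 2·46.9 + 5·22.0 + 3·41.2 + 3·7.6 = 40.5 + 93.8 + 110.0 + 123.6 + 22.8 = 390.7
Weight total: 3 + 2 + 5 + 3 + 3 = 16
WMA = 390.7 / 16 = 24.419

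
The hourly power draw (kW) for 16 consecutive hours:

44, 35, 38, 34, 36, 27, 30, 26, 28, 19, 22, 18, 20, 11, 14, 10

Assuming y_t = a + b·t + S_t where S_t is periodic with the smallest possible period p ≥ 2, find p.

First differences y_{t+1} − y_t: -9, 3, -4, 2, -9, 3, -4, 2, -9, 3, …
The difference pattern repeats every 4 terms and not for any smaller step, so p = 4.

4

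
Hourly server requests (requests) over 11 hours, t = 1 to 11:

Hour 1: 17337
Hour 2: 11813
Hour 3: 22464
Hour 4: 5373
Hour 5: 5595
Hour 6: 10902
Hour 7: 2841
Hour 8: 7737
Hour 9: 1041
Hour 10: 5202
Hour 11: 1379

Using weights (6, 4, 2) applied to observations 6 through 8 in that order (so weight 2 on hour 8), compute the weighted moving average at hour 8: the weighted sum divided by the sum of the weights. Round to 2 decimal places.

7687.50

Weighted sum: 6·10902 + 4·2841 + 2·7737 = 65412 + 11364 + 15474 = 92250
Weight total: 6 + 4 + 2 = 12
WMA = 92250 / 12 = 7687.50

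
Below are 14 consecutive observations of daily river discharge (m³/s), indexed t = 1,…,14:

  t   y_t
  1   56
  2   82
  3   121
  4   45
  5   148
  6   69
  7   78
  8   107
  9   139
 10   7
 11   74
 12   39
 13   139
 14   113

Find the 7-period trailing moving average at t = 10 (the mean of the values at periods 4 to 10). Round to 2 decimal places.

Sum of periods 4–10: 45 + 148 + 69 + 78 + 107 + 139 + 7 = 593
Divide by 7: 593 / 7 = 84.71

84.71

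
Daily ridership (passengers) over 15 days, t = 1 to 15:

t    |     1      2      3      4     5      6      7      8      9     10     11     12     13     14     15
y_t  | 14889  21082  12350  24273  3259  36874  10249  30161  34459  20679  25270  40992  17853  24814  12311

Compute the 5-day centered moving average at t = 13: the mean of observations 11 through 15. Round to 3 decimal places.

24248.000

Sum of periods 11–15: 25270 + 40992 + 17853 + 24814 + 12311 = 121240
Divide by 5: 121240 / 5 = 24248.000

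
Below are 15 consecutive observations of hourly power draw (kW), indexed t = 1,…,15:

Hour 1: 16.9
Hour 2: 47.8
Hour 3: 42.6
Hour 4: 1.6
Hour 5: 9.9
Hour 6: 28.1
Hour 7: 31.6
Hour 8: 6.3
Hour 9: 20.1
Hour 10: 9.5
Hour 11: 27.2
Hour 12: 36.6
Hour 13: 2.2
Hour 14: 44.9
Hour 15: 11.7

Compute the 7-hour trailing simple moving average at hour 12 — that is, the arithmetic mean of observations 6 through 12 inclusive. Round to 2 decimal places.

22.77

Sum of periods 6–12: 28.1 + 31.6 + 6.3 + 20.1 + 9.5 + 27.2 + 36.6 = 159.4
Divide by 7: 159.4 / 7 = 22.77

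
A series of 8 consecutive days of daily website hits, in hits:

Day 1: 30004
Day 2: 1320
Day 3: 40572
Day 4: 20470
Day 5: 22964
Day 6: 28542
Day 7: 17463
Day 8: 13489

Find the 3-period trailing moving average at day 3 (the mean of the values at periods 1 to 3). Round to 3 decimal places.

23965.333

Sum of periods 1–3: 30004 + 1320 + 40572 = 71896
Divide by 3: 71896 / 3 = 23965.333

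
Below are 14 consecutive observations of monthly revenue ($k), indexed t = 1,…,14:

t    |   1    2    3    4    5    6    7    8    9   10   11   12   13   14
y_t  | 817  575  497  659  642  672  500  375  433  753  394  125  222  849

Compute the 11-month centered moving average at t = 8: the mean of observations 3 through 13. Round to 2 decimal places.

479.27

Sum of periods 3–13: 497 + 659 + 642 + 672 + 500 + 375 + 433 + 753 + 394 + 125 + 222 = 5272
Divide by 11: 5272 / 11 = 479.27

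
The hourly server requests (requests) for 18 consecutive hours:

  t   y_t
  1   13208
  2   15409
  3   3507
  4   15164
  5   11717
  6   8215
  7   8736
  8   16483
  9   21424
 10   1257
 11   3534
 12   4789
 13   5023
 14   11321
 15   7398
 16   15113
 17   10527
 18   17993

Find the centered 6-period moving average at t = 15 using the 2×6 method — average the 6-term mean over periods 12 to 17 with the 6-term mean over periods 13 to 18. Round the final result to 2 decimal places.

Sum over 12–17: 4789 + 5023 + 11321 + 7398 + 15113 + 10527 = 54171
Sum over 13–18: 5023 + 11321 + 7398 + 15113 + 10527 + 17993 = 67375
CMA at t=15 = (54171 + 67375) / (2·6) = 121546 / 12 = 10128.83

10128.83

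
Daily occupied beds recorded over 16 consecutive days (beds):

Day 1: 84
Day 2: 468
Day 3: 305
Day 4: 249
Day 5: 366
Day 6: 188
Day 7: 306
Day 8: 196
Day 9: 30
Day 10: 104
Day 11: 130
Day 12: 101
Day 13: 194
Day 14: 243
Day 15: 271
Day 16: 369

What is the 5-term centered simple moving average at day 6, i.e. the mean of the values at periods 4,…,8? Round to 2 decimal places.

Sum of periods 4–8: 249 + 366 + 188 + 306 + 196 = 1305
Divide by 5: 1305 / 5 = 261.00

261.00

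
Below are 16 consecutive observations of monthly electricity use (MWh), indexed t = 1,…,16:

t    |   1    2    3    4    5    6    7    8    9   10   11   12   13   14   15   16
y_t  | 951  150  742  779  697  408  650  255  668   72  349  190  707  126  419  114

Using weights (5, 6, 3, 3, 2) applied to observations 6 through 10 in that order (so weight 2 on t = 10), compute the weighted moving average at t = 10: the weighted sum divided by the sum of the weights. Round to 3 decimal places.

Weighted sum: 5·408 + 6·650 + 3·255 + 3·668 + 2·72 = 2040 + 3900 + 765 + 2004 + 144 = 8853
Weight total: 5 + 6 + 3 + 3 + 2 = 19
WMA = 8853 / 19 = 465.947

465.947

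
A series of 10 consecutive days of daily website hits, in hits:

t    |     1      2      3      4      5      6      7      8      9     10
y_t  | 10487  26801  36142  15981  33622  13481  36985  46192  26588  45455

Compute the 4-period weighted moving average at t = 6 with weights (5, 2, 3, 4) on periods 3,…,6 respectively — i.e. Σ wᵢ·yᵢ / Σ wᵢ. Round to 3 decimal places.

26247.286

Weighted sum: 5·36142 + 2·15981 + 3·33622 + 4·13481 = 180710 + 31962 + 100866 + 53924 = 367462
Weight total: 5 + 2 + 3 + 4 = 14
WMA = 367462 / 14 = 26247.286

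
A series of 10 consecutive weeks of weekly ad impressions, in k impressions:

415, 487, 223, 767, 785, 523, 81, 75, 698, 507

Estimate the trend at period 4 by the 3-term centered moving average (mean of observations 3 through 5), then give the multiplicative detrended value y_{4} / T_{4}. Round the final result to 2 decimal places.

1.30

Trend T_4 = (223 + 767 + 785) / 3 = 1775/3 = 591.6667
Ratio to trend: 767 / 591.6667 = 1.30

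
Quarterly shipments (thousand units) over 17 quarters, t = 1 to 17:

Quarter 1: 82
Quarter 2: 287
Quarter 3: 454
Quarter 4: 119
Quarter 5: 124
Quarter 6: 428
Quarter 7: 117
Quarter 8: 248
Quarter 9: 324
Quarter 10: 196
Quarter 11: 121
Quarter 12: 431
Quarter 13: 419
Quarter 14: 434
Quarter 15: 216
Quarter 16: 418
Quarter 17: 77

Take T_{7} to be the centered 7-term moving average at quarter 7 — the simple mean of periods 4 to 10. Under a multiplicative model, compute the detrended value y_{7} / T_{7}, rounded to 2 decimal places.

Trend T_7 = (119 + 124 + 428 + 117 + 248 + 324 + 196) / 7 = 1556/7 = 222.2857
Ratio to trend: 117 / 222.2857 = 0.53

0.53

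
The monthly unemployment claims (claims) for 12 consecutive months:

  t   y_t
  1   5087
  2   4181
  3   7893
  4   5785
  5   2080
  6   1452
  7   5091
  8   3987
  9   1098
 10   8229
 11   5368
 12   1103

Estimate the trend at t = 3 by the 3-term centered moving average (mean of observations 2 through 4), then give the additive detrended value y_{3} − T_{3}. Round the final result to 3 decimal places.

Trend T_3 = (4181 + 7893 + 5785) / 3 = 17859/3 = 5953.00000
Detrended value: 7893 − 5953.00000 = 1940.000

1940.000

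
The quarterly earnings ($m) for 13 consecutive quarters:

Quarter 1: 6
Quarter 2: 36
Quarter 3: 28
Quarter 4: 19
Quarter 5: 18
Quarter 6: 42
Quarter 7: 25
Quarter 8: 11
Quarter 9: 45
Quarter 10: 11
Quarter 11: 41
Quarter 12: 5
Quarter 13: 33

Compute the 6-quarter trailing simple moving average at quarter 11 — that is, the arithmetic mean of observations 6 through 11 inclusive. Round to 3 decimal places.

29.167

Sum of periods 6–11: 42 + 25 + 11 + 45 + 11 + 41 = 175
Divide by 6: 175 / 6 = 29.167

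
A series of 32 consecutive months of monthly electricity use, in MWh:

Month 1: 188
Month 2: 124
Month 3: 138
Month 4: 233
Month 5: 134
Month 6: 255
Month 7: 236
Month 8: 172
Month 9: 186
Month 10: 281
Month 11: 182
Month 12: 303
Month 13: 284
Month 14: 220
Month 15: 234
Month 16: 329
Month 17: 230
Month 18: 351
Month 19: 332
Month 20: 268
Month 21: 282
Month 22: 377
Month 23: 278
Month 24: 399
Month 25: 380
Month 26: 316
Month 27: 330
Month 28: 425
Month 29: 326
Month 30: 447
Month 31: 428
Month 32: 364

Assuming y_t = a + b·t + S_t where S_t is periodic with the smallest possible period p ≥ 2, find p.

6

First differences y_{t+1} − y_t: -64, 14, 95, -99, 121, -19, -64, 14, 95, -99, 121, -19, -64, 14, …
The difference pattern repeats every 6 terms and not for any smaller step, so p = 6.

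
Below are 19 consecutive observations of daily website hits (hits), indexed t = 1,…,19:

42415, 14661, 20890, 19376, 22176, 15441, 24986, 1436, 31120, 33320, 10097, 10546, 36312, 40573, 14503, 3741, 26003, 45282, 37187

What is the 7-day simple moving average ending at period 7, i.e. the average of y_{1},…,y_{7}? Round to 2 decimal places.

Sum of periods 1–7: 42415 + 14661 + 20890 + 19376 + 22176 + 15441 + 24986 = 159945
Divide by 7: 159945 / 7 = 22849.29

22849.29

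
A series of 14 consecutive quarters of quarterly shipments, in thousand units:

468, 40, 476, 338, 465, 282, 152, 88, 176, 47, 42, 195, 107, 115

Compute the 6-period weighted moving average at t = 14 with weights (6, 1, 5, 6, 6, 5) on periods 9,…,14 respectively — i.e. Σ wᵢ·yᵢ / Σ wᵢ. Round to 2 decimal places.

Weighted sum: 6·176 + 1·47 + 5·42 + 6·195 + 6·107 + 5·115 = 1056 + 47 + 210 + 1170 + 642 + 575 = 3700
Weight total: 6 + 1 + 5 + 6 + 6 + 5 = 29
WMA = 3700 / 29 = 127.59

127.59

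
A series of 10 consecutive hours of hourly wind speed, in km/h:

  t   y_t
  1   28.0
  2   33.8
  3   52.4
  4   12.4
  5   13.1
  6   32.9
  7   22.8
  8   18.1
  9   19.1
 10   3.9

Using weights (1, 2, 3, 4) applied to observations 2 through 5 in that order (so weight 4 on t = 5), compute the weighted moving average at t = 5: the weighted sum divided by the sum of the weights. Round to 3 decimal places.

Weighted sum: 1·33.8 + 2·52.4 + 3·12.4 + 4·13.1 = 33.8 + 104.8 + 37.2 + 52.4 = 228.2
Weight total: 1 + 2 + 3 + 4 = 10
WMA = 228.2 / 10 = 22.820

22.820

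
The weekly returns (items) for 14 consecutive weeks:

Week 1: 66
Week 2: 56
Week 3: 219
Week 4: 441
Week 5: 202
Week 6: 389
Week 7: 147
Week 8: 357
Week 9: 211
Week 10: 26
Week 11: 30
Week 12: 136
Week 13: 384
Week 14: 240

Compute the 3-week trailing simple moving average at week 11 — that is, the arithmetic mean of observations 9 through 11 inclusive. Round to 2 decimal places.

Sum of periods 9–11: 211 + 26 + 30 = 267
Divide by 3: 267 / 3 = 89.00

89.00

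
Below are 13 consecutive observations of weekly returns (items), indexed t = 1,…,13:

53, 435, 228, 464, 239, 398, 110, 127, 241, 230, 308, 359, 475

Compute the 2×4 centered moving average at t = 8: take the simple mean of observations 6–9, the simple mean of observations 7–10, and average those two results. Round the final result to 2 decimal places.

Sum over 6–9: 398 + 110 + 127 + 241 = 876
Sum over 7–10: 110 + 127 + 241 + 230 = 708
CMA at t=8 = (876 + 708) / (2·4) = 1584 / 8 = 198.00

198.00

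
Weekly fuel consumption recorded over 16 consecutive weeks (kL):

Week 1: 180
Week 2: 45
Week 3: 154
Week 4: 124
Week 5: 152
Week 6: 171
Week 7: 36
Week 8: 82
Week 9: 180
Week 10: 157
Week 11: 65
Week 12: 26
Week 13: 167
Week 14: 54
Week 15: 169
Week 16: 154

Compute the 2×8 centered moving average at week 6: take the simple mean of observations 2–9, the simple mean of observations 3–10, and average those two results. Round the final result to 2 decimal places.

125.00

Sum over 2–9: 45 + 154 + 124 + 152 + 171 + 36 + 82 + 180 = 944
Sum over 3–10: 154 + 124 + 152 + 171 + 36 + 82 + 180 + 157 = 1056
CMA at t=6 = (944 + 1056) / (2·8) = 2000 / 16 = 125.00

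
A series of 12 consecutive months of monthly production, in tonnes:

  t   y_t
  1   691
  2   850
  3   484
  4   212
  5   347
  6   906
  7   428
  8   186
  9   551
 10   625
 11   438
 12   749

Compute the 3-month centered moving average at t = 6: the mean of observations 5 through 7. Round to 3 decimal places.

Sum of periods 5–7: 347 + 906 + 428 = 1681
Divide by 3: 1681 / 3 = 560.333

560.333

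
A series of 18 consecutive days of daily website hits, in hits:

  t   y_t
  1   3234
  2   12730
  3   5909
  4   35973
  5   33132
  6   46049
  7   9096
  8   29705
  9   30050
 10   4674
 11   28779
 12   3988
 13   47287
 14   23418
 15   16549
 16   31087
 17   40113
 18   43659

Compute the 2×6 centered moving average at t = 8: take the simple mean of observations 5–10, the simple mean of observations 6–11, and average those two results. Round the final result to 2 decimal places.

Sum over 5–10: 33132 + 46049 + 9096 + 29705 + 30050 + 4674 = 152706
Sum over 6–11: 46049 + 9096 + 29705 + 30050 + 4674 + 28779 = 148353
CMA at t=8 = (152706 + 148353) / (2·6) = 301059 / 12 = 25088.25

25088.25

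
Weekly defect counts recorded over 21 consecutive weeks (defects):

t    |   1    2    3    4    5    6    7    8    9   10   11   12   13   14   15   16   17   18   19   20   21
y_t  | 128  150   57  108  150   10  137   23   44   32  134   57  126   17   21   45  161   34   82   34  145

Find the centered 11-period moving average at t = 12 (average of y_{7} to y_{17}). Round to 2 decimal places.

72.45

Sum of periods 7–17: 137 + 23 + 44 + 32 + 134 + 57 + 126 + 17 + 21 + 45 + 161 = 797
Divide by 11: 797 / 11 = 72.45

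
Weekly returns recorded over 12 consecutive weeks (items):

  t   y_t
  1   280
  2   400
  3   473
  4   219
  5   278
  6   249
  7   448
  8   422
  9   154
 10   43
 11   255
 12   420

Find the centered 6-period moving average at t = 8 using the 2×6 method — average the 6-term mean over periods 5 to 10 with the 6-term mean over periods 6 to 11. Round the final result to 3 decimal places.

Sum over 5–10: 278 + 249 + 448 + 422 + 154 + 43 = 1594
Sum over 6–11: 249 + 448 + 422 + 154 + 43 + 255 = 1571
CMA at t=8 = (1594 + 1571) / (2·6) = 3165 / 12 = 263.750

263.750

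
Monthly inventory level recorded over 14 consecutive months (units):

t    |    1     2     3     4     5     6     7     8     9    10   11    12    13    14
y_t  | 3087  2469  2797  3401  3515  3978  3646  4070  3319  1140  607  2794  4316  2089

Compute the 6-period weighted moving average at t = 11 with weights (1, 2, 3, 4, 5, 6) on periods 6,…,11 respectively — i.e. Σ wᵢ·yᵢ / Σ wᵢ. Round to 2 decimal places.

2195.14

Weighted sum: 1·3978 + 2·3646 + 3·4070 + 4·3319 + 5·1140 + 6·607 = 3978 + 7292 + 12210 + 13276 + 5700 + 3642 = 46098
Weight total: 1 + 2 + 3 + 4 + 5 + 6 = 21
WMA = 46098 / 21 = 2195.14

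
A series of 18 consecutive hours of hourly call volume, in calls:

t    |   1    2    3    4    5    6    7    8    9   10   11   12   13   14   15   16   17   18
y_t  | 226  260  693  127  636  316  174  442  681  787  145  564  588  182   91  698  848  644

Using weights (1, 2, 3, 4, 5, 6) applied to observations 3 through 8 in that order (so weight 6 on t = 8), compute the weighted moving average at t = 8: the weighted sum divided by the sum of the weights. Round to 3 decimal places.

363.857

Weighted sum: 1·693 + 2·127 + 3·636 + 4·316 + 5·174 + 6·442 = 693 + 254 + 1908 + 1264 + 870 + 2652 = 7641
Weight total: 1 + 2 + 3 + 4 + 5 + 6 = 21
WMA = 7641 / 21 = 363.857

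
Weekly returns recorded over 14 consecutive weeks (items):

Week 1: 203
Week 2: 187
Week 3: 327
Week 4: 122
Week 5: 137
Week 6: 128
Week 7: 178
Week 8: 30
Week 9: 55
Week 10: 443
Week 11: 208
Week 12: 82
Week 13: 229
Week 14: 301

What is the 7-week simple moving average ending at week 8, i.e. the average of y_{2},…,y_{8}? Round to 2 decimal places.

158.43

Sum of periods 2–8: 187 + 327 + 122 + 137 + 128 + 178 + 30 = 1109
Divide by 7: 1109 / 7 = 158.43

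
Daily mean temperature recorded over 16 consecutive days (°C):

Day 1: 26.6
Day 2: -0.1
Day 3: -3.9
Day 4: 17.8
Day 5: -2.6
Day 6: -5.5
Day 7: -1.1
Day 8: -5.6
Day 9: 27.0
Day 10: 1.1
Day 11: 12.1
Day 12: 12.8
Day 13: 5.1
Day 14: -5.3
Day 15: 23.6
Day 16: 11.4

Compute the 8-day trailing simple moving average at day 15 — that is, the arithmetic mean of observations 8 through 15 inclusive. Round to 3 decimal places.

Sum of periods 8–15: (-5.6) + 27.0 + 1.1 + 12.1 + 12.8 + 5.1 + (-5.3) + 23.6 = 70.8
Divide by 8: 70.8 / 8 = 8.850

8.850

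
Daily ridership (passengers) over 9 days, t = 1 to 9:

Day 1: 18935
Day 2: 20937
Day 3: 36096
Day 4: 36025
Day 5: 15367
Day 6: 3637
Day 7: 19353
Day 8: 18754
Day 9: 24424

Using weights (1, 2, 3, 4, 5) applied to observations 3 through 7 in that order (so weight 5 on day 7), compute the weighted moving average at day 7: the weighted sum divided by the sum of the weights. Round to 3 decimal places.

17704.000

Weighted sum: 1·36096 + 2·36025 + 3·15367 + 4·3637 + 5·19353 = 36096 + 72050 + 46101 + 14548 + 96765 = 265560
Weight total: 1 + 2 + 3 + 4 + 5 = 15
WMA = 265560 / 15 = 17704.000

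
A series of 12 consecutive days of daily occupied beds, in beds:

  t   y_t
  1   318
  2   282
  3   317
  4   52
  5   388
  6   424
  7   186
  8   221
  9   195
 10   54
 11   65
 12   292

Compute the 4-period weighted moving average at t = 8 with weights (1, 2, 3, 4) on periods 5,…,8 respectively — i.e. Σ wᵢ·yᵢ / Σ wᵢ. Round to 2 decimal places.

Weighted sum: 1·388 + 2·424 + 3·186 + 4·221 = 388 + 848 + 558 + 884 = 2678
Weight total: 1 + 2 + 3 + 4 = 10
WMA = 2678 / 10 = 267.80

267.80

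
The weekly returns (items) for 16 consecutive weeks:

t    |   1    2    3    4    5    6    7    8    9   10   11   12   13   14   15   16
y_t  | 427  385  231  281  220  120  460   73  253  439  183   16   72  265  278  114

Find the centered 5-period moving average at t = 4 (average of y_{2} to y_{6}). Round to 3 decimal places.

247.400

Sum of periods 2–6: 385 + 231 + 281 + 220 + 120 = 1237
Divide by 5: 1237 / 5 = 247.400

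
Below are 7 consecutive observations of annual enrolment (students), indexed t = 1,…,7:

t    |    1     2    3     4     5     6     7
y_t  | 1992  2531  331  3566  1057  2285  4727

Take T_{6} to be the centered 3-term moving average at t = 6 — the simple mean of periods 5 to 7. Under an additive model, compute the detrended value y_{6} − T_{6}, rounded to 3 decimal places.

-404.667

Trend T_6 = (1057 + 2285 + 4727) / 3 = 8069/3 = 2689.66667
Detrended value: 2285 − 2689.66667 = -404.667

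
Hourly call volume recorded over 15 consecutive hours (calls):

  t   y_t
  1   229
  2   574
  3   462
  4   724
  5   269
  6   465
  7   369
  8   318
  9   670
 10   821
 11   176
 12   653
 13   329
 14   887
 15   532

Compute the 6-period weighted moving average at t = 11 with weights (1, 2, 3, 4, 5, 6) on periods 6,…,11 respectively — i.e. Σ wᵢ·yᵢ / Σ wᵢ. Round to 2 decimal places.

476.10

Weighted sum: 1·465 + 2·369 + 3·318 + 4·670 + 5·821 + 6·176 = 465 + 738 + 954 + 2680 + 4105 + 1056 = 9998
Weight total: 1 + 2 + 3 + 4 + 5 + 6 = 21
WMA = 9998 / 21 = 476.10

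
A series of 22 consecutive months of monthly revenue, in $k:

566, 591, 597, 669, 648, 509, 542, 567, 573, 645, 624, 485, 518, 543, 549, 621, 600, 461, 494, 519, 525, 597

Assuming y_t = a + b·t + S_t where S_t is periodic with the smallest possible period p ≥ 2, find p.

6

First differences y_{t+1} − y_t: 25, 6, 72, -21, -139, 33, 25, 6, 72, -21, -139, 33, 25, 6, …
The difference pattern repeats every 6 terms and not for any smaller step, so p = 6.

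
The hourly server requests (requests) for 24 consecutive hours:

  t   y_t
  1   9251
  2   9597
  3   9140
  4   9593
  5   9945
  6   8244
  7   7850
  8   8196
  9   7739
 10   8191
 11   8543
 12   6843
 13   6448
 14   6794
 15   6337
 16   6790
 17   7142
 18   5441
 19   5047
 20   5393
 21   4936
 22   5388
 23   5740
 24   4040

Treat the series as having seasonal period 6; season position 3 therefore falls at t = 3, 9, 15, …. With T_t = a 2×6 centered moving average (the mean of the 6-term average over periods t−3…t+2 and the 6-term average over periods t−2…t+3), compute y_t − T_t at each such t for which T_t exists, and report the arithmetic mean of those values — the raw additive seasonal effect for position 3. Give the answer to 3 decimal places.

-271.556

Season position 3 occurs at t = 9, 15, 21 (where T_t is defined).
t=9: T_9 = 8010.41667; y_9 − T_9 = 7739 − 8010.41667 = -271.41667
t=15: T_15 = 6608.83333; y_15 − T_15 = 6337 − 6608.83333 = -271.83333
t=21: T_21 = 5207.41667; y_21 − T_21 = 4936 − 5207.41667 = -271.41667
Mean deviation: (-271.41667 + -271.83333 + -271.41667) / 3 = -271.556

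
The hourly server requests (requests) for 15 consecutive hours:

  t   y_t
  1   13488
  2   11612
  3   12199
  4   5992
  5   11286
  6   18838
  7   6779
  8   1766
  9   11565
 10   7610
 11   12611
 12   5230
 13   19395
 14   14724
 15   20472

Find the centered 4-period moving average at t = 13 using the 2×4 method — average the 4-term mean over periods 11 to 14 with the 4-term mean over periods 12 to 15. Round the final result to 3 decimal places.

13972.625

Sum over 11–14: 12611 + 5230 + 19395 + 14724 = 51960
Sum over 12–15: 5230 + 19395 + 14724 + 20472 = 59821
CMA at t=13 = (51960 + 59821) / (2·4) = 111781 / 8 = 13972.625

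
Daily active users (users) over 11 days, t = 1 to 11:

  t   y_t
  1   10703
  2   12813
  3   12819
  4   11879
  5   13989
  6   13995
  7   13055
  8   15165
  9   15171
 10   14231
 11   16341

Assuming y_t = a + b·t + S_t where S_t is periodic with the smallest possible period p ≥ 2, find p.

First differences y_{t+1} − y_t: 2110, 6, -940, 2110, 6, -940, 2110, 6, …
The difference pattern repeats every 3 terms and not for any smaller step, so p = 3.

3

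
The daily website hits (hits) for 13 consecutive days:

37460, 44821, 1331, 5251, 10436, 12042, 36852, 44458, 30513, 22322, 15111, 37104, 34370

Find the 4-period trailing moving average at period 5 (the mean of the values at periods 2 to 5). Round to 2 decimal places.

Sum of periods 2–5: 44821 + 1331 + 5251 + 10436 = 61839
Divide by 4: 61839 / 4 = 15459.75

15459.75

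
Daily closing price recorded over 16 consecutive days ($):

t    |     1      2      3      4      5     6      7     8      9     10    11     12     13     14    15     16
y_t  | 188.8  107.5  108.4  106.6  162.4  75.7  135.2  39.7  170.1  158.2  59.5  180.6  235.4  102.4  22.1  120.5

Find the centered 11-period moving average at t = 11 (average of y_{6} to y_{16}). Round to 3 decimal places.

Sum of periods 6–16: 75.7 + 135.2 + 39.7 + 170.1 + 158.2 + 59.5 + 180.6 + 235.4 + 102.4 + 22.1 + 120.5 = 1299.4
Divide by 11: 1299.4 / 11 = 118.127

118.127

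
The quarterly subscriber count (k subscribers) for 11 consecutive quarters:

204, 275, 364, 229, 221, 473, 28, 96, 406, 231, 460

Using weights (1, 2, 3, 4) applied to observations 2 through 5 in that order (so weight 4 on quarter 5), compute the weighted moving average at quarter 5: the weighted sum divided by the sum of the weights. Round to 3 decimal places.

257.400

Weighted sum: 1·275 + 2·364 + 3·229 + 4·221 = 275 + 728 + 687 + 884 = 2574
Weight total: 1 + 2 + 3 + 4 = 10
WMA = 2574 / 10 = 257.400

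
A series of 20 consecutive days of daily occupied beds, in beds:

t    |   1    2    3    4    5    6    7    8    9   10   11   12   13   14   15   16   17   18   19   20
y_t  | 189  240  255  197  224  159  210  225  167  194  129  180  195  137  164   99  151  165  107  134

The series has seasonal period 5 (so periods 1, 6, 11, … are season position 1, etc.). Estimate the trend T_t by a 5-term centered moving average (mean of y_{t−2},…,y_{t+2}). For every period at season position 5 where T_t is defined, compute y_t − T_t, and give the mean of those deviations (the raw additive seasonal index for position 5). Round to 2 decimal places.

Season position 5 occurs at t = 5, 10, 15 (where T_t is defined).
t=5: T_5 = 209.0000; y_5 − T_5 = 224 − 209.0000 = 15.0000
t=10: T_10 = 179.0000; y_10 − T_10 = 194 − 179.0000 = 15.0000
t=15: T_15 = 149.2000; y_15 − T_15 = 164 − 149.2000 = 14.8000
Mean deviation: (15.0000 + 15.0000 + 14.8000) / 3 = 14.93

14.93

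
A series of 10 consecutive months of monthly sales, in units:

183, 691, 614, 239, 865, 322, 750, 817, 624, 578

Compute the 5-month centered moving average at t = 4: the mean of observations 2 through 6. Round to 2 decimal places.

546.20

Sum of periods 2–6: 691 + 614 + 239 + 865 + 322 = 2731
Divide by 5: 2731 / 5 = 546.20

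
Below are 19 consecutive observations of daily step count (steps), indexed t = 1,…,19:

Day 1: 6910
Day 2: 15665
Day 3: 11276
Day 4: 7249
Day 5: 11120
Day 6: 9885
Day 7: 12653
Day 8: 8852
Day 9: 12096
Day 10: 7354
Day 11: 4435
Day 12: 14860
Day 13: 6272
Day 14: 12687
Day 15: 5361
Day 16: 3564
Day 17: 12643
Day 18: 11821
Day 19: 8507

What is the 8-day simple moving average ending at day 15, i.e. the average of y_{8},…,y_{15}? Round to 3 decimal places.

8989.625

Sum of periods 8–15: 8852 + 12096 + 7354 + 4435 + 14860 + 6272 + 12687 + 5361 = 71917
Divide by 8: 71917 / 8 = 8989.625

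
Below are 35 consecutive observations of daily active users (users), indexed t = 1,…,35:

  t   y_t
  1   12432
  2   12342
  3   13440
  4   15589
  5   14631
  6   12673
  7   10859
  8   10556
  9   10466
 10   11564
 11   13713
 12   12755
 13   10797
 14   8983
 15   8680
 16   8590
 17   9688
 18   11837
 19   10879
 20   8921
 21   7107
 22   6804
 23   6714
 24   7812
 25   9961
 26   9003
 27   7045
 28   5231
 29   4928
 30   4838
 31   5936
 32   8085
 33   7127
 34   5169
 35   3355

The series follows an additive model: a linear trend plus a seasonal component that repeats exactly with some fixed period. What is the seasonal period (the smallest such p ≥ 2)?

First differences y_{t+1} − y_t: -90, 1098, 2149, -958, -1958, -1814, -303, -90, 1098, 2149, -958, -1958, -1814, -303, -90, 1098, …
The difference pattern repeats every 7 terms and not for any smaller step, so p = 7.

7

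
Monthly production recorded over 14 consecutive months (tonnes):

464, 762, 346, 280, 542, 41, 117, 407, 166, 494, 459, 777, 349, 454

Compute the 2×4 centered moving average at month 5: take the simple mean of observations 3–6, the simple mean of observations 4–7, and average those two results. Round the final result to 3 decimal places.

Sum over 3–6: 346 + 280 + 542 + 41 = 1209
Sum over 4–7: 280 + 542 + 41 + 117 = 980
CMA at t=5 = (1209 + 980) / (2·4) = 2189 / 8 = 273.625

273.625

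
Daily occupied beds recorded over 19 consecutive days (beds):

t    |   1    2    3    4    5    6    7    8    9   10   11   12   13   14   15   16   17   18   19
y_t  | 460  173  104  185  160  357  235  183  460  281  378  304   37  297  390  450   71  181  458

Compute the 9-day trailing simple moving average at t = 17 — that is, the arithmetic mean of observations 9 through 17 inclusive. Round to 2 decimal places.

296.44

Sum of periods 9–17: 460 + 281 + 378 + 304 + 37 + 297 + 390 + 450 + 71 = 2668
Divide by 9: 2668 / 9 = 296.44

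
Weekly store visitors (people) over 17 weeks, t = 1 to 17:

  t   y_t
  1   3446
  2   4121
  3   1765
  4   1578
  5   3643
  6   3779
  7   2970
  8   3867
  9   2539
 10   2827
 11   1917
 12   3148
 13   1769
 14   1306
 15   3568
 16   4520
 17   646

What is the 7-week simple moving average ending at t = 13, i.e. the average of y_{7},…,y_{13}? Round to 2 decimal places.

2719.57

Sum of periods 7–13: 2970 + 3867 + 2539 + 2827 + 1917 + 3148 + 1769 = 19037
Divide by 7: 19037 / 7 = 2719.57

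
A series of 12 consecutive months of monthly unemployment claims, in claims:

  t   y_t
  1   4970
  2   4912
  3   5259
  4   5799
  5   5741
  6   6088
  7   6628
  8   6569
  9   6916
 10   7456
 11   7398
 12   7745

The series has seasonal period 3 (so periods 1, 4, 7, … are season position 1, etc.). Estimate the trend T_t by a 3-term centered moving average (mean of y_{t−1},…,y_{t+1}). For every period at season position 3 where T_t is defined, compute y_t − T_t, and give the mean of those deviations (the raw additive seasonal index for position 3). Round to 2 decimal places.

-64.33

Season position 3 occurs at t = 3, 6, 9 (where T_t is defined).
t=3: T_3 = 5323.3333; y_3 − T_3 = 5259 − 5323.3333 = -64.3333
t=6: T_6 = 6152.3333; y_6 − T_6 = 6088 − 6152.3333 = -64.3333
t=9: T_9 = 6980.3333; y_9 − T_9 = 6916 − 6980.3333 = -64.3333
Mean deviation: (-64.3333 + -64.3333 + -64.3333) / 3 = -64.33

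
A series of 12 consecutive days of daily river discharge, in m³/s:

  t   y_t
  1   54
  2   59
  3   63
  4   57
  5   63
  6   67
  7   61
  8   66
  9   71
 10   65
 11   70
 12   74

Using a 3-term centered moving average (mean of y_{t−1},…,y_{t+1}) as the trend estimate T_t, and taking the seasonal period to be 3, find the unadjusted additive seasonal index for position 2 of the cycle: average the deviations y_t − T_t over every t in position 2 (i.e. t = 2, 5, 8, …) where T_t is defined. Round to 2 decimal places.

0.33

Season position 2 occurs at t = 2, 5, 8, 11 (where T_t is defined).
t=2: T_2 = 58.6667; y_2 − T_2 = 59 − 58.6667 = 0.3333
t=5: T_5 = 62.3333; y_5 − T_5 = 63 − 62.3333 = 0.6667
t=8: T_8 = 66.0000; y_8 − T_8 = 66 − 66.0000 = 0.0000
t=11: T_11 = 69.6667; y_11 − T_11 = 70 − 69.6667 = 0.3333
Mean deviation: (0.3333 + 0.6667 + 0.0000 + 0.3333) / 4 = 0.33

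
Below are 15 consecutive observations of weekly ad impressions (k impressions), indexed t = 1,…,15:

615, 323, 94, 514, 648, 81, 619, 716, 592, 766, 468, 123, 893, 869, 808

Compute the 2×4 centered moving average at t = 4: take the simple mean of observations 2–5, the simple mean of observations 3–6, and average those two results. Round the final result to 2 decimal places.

364.50

Sum over 2–5: 323 + 94 + 514 + 648 = 1579
Sum over 3–6: 94 + 514 + 648 + 81 = 1337
CMA at t=4 = (1579 + 1337) / (2·4) = 2916 / 8 = 364.50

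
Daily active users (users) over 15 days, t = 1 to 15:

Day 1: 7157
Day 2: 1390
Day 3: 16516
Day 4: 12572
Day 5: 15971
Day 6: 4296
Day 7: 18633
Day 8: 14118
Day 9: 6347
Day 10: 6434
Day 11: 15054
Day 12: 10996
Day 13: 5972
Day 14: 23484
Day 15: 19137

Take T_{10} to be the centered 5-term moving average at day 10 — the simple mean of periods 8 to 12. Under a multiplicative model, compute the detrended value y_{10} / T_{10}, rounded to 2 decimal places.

0.61

Trend T_10 = (14118 + 6347 + 6434 + 15054 + 10996) / 5 = 52949/5 = 10589.8000
Ratio to trend: 6434 / 10589.8000 = 0.61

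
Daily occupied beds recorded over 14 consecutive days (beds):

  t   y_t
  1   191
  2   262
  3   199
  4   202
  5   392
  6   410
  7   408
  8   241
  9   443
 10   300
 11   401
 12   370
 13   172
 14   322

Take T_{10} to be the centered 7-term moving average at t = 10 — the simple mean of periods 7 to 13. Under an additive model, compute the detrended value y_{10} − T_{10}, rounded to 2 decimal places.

Trend T_10 = (408 + 241 + 443 + 300 + 401 + 370 + 172) / 7 = 2335/7 = 333.5714
Detrended value: 300 − 333.5714 = -33.57

-33.57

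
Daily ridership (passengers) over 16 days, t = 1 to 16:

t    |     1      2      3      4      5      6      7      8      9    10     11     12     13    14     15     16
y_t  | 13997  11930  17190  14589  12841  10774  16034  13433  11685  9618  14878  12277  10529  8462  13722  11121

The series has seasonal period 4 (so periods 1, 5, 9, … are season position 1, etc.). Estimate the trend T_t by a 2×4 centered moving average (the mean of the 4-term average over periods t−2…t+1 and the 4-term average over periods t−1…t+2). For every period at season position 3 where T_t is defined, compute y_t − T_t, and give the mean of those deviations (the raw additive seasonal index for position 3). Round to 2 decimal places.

2908.00

Season position 3 occurs at t = 3, 7, 11 (where T_t is defined).
t=3: T_3 = 14282.0000; y_3 − T_3 = 17190 − 14282.0000 = 2908.0000
t=7: T_7 = 13126.0000; y_7 − T_7 = 16034 − 13126.0000 = 2908.0000
t=11: T_11 = 11970.0000; y_11 − T_11 = 14878 − 11970.0000 = 2908.0000
Mean deviation: (2908.0000 + 2908.0000 + 2908.0000) / 3 = 2908.00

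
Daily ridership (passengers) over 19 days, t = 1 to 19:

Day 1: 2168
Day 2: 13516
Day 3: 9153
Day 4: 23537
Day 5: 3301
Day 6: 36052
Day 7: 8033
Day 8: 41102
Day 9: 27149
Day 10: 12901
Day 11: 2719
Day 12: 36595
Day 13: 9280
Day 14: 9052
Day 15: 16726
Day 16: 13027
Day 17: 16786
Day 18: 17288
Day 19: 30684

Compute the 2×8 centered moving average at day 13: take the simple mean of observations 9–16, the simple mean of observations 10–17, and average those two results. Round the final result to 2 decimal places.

15283.44

Sum over 9–16: 27149 + 12901 + 2719 + 36595 + 9280 + 9052 + 16726 + 13027 = 127449
Sum over 10–17: 12901 + 2719 + 36595 + 9280 + 9052 + 16726 + 13027 + 16786 = 117086
CMA at t=13 = (127449 + 117086) / (2·8) = 244535 / 16 = 15283.44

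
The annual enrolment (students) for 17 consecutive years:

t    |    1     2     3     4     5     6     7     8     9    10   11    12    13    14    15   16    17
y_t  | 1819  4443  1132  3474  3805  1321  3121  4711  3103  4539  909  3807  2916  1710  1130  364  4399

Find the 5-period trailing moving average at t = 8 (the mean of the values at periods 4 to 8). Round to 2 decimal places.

3286.40

Sum of periods 4–8: 3474 + 3805 + 1321 + 3121 + 4711 = 16432
Divide by 5: 16432 / 5 = 3286.40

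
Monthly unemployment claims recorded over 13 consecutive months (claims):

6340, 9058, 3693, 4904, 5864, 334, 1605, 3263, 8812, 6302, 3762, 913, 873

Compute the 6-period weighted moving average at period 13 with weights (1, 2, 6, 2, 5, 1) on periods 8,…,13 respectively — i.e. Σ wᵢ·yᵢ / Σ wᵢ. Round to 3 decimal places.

Weighted sum: 1·3263 + 2·8812 + 6·6302 + 2·3762 + 5·913 + 1·873 = 3263 + 17624 + 37812 + 7524 + 4565 + 873 = 71661
Weight total: 1 + 2 + 6 + 2 + 5 + 1 = 17
WMA = 71661 / 17 = 4215.353

4215.353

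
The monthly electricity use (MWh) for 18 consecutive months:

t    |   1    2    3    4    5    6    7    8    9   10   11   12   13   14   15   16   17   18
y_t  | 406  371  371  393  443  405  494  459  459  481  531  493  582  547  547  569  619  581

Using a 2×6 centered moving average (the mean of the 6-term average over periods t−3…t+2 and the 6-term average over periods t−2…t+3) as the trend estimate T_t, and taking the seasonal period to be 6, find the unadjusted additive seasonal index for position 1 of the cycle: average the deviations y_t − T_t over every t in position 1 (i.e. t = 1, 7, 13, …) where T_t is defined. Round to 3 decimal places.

44.500

Season position 1 occurs at t = 7, 13 (where T_t is defined).
t=7: T_7 = 449.50000; y_7 − T_7 = 494 − 449.50000 = 44.50000
t=13: T_13 = 537.50000; y_13 − T_13 = 582 − 537.50000 = 44.50000
Mean deviation: (44.50000 + 44.50000) / 2 = 44.500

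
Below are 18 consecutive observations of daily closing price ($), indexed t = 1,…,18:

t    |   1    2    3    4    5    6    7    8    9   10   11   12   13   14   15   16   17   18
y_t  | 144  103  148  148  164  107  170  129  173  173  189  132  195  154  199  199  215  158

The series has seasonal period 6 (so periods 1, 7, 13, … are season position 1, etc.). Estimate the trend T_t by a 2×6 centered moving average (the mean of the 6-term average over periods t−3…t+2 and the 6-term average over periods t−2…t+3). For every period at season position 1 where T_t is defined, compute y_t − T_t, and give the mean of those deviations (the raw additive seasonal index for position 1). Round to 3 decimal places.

Season position 1 occurs at t = 7, 13 (where T_t is defined).
t=7: T_7 = 150.58333; y_7 − T_7 = 170 − 150.58333 = 19.41667
t=13: T_13 = 175.83333; y_13 − T_13 = 195 − 175.83333 = 19.16667
Mean deviation: (19.41667 + 19.16667) / 2 = 19.292

19.292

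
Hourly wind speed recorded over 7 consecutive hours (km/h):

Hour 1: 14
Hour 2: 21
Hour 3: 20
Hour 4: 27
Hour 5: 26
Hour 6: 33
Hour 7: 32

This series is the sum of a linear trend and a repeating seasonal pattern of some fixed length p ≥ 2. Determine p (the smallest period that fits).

First differences y_{t+1} − y_t: 7, -1, 7, -1, 7, -1, …
The difference pattern repeats every 2 terms and not for any smaller step, so p = 2.

2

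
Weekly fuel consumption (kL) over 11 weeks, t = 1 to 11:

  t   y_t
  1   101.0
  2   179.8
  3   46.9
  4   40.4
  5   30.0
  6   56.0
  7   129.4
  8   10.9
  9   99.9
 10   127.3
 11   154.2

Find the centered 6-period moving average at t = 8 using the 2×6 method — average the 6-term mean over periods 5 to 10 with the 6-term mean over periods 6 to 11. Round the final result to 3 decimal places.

85.933

Sum over 5–10: 30.0 + 56.0 + 129.4 + 10.9 + 99.9 + 127.3 = 453.5
Sum over 6–11: 56.0 + 129.4 + 10.9 + 99.9 + 127.3 + 154.2 = 577.7
CMA at t=8 = (453.5 + 577.7) / (2·6) = 1031.2 / 12 = 85.933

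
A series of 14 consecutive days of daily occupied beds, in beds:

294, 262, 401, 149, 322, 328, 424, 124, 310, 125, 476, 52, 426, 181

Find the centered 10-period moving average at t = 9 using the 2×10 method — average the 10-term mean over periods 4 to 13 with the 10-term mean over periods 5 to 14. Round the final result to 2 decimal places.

Sum over 4–13: 149 + 322 + 328 + 424 + 124 + 310 + 125 + 476 + 52 + 426 = 2736
Sum over 5–14: 322 + 328 + 424 + 124 + 310 + 125 + 476 + 52 + 426 + 181 = 2768
CMA at t=9 = (2736 + 2768) / (2·10) = 5504 / 20 = 275.20

275.20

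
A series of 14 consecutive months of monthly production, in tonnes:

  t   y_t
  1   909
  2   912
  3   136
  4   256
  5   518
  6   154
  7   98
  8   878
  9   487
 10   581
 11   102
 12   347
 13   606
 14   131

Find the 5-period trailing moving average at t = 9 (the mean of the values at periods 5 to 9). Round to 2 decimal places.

427.00

Sum of periods 5–9: 518 + 154 + 98 + 878 + 487 = 2135
Divide by 5: 2135 / 5 = 427.00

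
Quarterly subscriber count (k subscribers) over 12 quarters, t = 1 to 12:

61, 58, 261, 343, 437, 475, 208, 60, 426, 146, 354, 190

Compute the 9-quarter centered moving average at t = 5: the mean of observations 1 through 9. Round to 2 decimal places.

Sum of periods 1–9: 61 + 58 + 261 + 343 + 437 + 475 + 208 + 60 + 426 = 2329
Divide by 9: 2329 / 9 = 258.78

258.78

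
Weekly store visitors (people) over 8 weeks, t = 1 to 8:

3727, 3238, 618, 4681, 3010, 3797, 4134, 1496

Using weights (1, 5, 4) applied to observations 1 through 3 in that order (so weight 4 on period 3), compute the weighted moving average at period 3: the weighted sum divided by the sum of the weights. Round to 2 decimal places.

2238.90

Weighted sum: 1·3727 + 5·3238 + 4·618 = 3727 + 16190 + 2472 = 22389
Weight total: 1 + 5 + 4 = 10
WMA = 22389 / 10 = 2238.90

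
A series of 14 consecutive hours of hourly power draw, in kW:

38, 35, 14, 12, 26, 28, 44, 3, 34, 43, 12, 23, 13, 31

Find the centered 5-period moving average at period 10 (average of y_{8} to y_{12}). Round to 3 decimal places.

23.000

Sum of periods 8–12: 3 + 34 + 43 + 12 + 23 = 115
Divide by 5: 115 / 5 = 23.000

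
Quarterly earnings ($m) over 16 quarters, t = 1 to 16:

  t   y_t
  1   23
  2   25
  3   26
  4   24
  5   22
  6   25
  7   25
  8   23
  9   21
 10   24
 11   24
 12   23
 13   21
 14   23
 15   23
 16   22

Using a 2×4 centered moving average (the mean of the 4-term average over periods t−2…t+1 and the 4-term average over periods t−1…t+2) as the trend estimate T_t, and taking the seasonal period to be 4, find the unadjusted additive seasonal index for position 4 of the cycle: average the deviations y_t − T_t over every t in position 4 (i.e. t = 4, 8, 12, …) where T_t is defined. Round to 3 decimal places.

-0.167

Season position 4 occurs at t = 4, 8, 12 (where T_t is defined).
t=4: T_4 = 24.25000; y_4 − T_4 = 24 − 24.25000 = -0.25000
t=8: T_8 = 23.37500; y_8 − T_8 = 23 − 23.37500 = -0.37500
t=12: T_12 = 22.87500; y_12 − T_12 = 23 − 22.87500 = 0.12500
Mean deviation: (-0.25000 + -0.37500 + 0.12500) / 3 = -0.167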